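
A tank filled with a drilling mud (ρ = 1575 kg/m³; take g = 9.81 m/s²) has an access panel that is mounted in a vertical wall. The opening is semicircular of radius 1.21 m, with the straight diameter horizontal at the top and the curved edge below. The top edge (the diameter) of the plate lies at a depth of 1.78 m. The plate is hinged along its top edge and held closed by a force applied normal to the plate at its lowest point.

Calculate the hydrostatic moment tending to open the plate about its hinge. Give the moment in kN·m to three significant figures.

γ = ρg = 1575 × 9.81 / 1000 = 15.45075 kN/m³.
The centroid of a semicircle lies 4r/(3π) = 0.51354 m from the diameter, here below the top edge, so the centroid depth is h_c = 1.78 + 0.51354 = 2.29354 m.
A = πr²/2 = π × 1.21²/2 = 2.2998 m².
Resultant F = γ·h_c·A = 15.45075 × 2.29354 × 2.2998 = 81.4978 kN.
I_c = (π/8 − 8/(9π))·r⁴ = 0.109757 × 1.21⁴ = 0.235274 m⁴.
Centre of pressure: y_p = y_c + I_c/(y_c·A) = 2.29354 + 0.235274/(2.29354 × 2.2998) = 2.29354 + 0.0446044 = 2.33814 m along the plane.
The resultant acts 0.51354 + 0.0446044 = 0.558144 m (along the plate) below the hinge at the top edge, so the moment about the hinge is M = F × 0.558144 = 81.4978 × 0.558144 = 45.4875 kN·m.

M ≈ 45.5 kN·m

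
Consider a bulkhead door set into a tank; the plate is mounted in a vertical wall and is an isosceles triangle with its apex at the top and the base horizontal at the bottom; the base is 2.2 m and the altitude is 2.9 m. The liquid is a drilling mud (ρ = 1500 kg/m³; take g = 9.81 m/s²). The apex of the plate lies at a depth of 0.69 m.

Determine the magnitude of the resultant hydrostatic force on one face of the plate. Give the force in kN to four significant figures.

F ≈ 123.1 kN

γ = ρg = 1500 × 9.81 / 1000 = 14.715 kN/m³.
With the apex up, the centroid sits 2h/3 = 2 × 2.9/3 = 1.93333 m below the apex, so the centroid depth is h_c = 0.69 + 1.93333 = 2.62333 m.
A = ½ × 2.2 × 2.9 = 3.19 m².
Resultant F = γ·h_c·A = 14.715 × 2.62333 × 3.19 = 123.141 kN.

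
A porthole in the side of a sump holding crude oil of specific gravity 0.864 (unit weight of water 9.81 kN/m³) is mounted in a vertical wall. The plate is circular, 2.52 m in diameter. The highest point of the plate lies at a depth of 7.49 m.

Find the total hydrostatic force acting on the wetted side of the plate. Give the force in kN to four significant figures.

γ = 0.864 × 9.81 = 8.47584 kN/m³.
The centroid is at the centre, 1.26 m below the top of the plate, so the centroid depth is h_c = 7.49 + 1.26 = 8.75 m.
A = π(1.26)² = 4.98759 m².
Resultant F = γ·h_c·A = 8.47584 × 8.75 × 4.98759 = 369.898 kN.

F ≈ 369.9 kN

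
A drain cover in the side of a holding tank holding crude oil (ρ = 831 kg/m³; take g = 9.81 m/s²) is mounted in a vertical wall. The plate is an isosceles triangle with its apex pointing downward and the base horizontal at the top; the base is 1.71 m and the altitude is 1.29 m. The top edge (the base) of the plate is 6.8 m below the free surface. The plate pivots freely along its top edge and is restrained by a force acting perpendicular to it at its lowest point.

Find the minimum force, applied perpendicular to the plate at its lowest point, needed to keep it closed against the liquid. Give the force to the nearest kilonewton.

γ = ρg = 831 × 9.81 / 1000 = 8.15211 kN/m³.
With the apex down, the centroid sits h/3 = 1.29/3 = 0.43 m below the base (the top edge), so the centroid depth is h_c = 6.8 + 0.43 = 7.23 m.
A = ½ × 1.71 × 1.29 = 1.10295 m².
Resultant F = γ·h_c·A = 8.15211 × 7.23 × 1.10295 = 65.0076 kN.
I_c = b·h³/36 = 1.71 × 1.29³/36 = 0.101968 m⁴.
Centre of pressure: y_p = y_c + I_c/(y_c·A) = 7.23 + 0.101968/(7.23 × 1.10295) = 7.23 + 0.012787 = 7.24279 m along the plane.
The resultant acts 0.43 + 0.012787 = 0.442787 m (along the plate) below the hinge at the top edge, so the moment about the hinge is M = F × 0.442787 = 65.0076 × 0.442787 = 28.7845 kN·m.
A normal force at the bottom, 1.29 m from the hinge, must supply this moment: P = 28.7845/1.29 = 22.3136 kN.

P ≈ 22 kN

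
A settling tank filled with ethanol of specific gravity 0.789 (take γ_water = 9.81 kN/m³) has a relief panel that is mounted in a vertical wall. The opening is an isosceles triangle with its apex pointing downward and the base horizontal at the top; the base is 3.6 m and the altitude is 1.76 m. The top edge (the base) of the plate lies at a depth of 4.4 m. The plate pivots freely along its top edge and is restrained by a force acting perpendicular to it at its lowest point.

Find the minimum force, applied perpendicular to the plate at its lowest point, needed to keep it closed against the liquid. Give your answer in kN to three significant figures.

P ≈ 43.2 kN

γ = 0.789 × 9.81 = 7.74009 kN/m³.
With the apex down, the centroid sits h/3 = 1.76/3 = 0.586667 m below the base (the top edge), so the centroid depth is h_c = 4.4 + 0.586667 = 4.98667 m.
A = ½ × 3.6 × 1.76 = 3.168 m².
Resultant F = γ·h_c·A = 7.74009 × 4.98667 × 3.168 = 122.276 kN.
I_c = b·h³/36 = 3.6 × 1.76³/36 = 0.545178 m⁴.
Centre of pressure: y_p = y_c + I_c/(y_c·A) = 4.98667 + 0.545178/(4.98667 × 3.168) = 4.98667 + 0.0345098 = 5.02118 m along the plane.
The resultant acts 0.586667 + 0.0345098 = 0.621177 m (along the plate) below the hinge at the top edge, so the moment about the hinge is M = F × 0.621177 = 122.276 × 0.621177 = 75.955 kN·m.
A normal force at the bottom, 1.76 m from the hinge, must supply this moment: P = 75.955/1.76 = 43.1562 kN.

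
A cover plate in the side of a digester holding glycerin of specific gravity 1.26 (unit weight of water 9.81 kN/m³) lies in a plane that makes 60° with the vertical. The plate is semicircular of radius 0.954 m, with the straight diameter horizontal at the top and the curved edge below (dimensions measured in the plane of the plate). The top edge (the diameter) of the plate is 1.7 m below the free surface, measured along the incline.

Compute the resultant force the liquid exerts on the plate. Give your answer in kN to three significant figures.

γ = 1.26 × 9.81 = 12.3606 kN/m³.
The plate makes 60° with the vertical, i.e. θ = 90° − 60° = 30° to the horizontal. Measuring y along the incline from the free-surface line, vertical depth h = y·sinθ with sinθ = 0.500000.
The centroid of a semicircle lies 4r/(3π) = 0.40489 m from the diameter, here below the top edge, so y_c = 1.7 + 0.40489 = 2.10489 m and h_c = 2.10489 × 0.500000 = 1.05245 m.
A = πr²/2 = π × 0.954²/2 = 1.42961 m².
Resultant F = γ·h_c·A = 12.3606 × 1.05245 × 1.42961 = 18.5977 kN.

F ≈ 18.6 kN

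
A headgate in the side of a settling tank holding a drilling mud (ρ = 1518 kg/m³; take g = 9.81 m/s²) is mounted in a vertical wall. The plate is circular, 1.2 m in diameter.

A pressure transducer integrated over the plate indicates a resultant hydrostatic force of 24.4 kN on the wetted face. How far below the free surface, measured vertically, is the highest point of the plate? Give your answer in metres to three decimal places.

d_top ≈ 0.849 m

γ = ρg = 1518 × 9.81 / 1000 = 14.89158 kN/m³.
A = π(0.6)² = 1.13097 m².
From F = γ·h_c·A, the centroid depth is h_c = 24.4/(14.89158 × 1.13097) = 1.44877 m.
The centroid is at the centre, 0.6 m below the top of the plate, so the highest point sits at h_top = 1.44877 − 0.6 = 0.84877 m below the surface.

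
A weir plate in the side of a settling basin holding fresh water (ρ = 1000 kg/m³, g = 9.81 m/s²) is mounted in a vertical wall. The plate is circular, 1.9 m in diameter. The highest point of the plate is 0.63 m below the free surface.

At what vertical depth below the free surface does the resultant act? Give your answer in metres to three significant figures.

h_p = 1.72 m

γ = ρg = 1000 × 9.81 = 9810 N/m³ = 9.81 kN/m³.
The centroid is at the centre, 0.95 m below the top of the plate, so the centroid depth is h_c = 0.63 + 0.95 = 1.58 m.
A = π(0.95)² = 2.83529 m².
Resultant F = γ·h_c·A = 9.81 × 1.58 × 2.83529 = 43.9464 kN.
I_c = πr⁴/4 = π × 0.95⁴/4 = 0.639712 m⁴.
Centre of pressure: y_p = y_c + I_c/(y_c·A) = 1.58 + 0.639712/(1.58 × 2.83529) = 1.58 + 0.142801 = 1.7228 m along the plane.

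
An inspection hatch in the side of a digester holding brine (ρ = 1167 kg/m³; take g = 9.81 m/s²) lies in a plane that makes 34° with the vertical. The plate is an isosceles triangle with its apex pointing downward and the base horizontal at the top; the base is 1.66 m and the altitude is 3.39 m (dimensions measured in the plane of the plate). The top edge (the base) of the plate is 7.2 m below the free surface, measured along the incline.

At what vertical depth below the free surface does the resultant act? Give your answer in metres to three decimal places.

h_p = 6.969 m

γ = ρg = 1167 × 9.81 / 1000 = 11.44827 kN/m³.
The plate makes 34° with the vertical, i.e. θ = 90° − 34° = 56° to the horizontal. Measuring y along the incline from the free-surface line, vertical depth h = y·sinθ with sinθ = 0.829038.
With the apex down, the centroid sits h/3 = 3.39/3 = 1.13 m below the base (the top edge), so y_c = 7.2 + 1.13 = 8.33 m and h_c = 8.33 × 0.829038 = 6.90589 m.
A = ½ × 1.66 × 3.39 = 2.8137 m².
Resultant F = γ·h_c·A = 11.44827 × 6.90589 × 2.8137 = 222.453 kN.
I_c = b·h³/36 = 1.66 × 3.39³/36 = 1.79641 m⁴.
Centre of pressure: y_p = y_c + I_c/(y_c·A) = 8.33 + 1.79641/(8.33 × 2.8137) = 8.33 + 0.0766448 = 8.40664 m along the plane.
Vertically, h_p = y_p·sinθ = 8.40664 × 0.829038 = 6.96942 m.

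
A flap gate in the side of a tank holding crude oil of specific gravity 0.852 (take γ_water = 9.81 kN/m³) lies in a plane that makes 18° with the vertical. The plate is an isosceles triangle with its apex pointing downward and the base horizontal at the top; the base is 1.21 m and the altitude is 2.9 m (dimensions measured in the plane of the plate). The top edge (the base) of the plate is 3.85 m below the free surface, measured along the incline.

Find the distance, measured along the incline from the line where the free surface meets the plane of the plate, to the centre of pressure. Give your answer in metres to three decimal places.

γ = 0.852 × 9.81 = 8.35812 kN/m³.
The plate makes 18° with the vertical, i.e. θ = 90° − 18° = 72° to the horizontal. Measuring y along the incline from the free-surface line, vertical depth h = y·sinθ with sinθ = 0.951057.
With the apex down, the centroid sits h/3 = 2.9/3 = 0.966667 m below the base (the top edge), so y_c = 3.85 + 0.966667 = 4.81667 m and h_c = 4.81667 × 0.951057 = 4.58093 m.
A = ½ × 1.21 × 2.9 = 1.7545 m².
Resultant F = γ·h_c·A = 8.35812 × 4.58093 × 1.7545 = 67.1762 kN.
I_c = b·h³/36 = 1.21 × 2.9³/36 = 0.819741 m⁴.
Centre of pressure: y_p = y_c + I_c/(y_c·A) = 4.81667 + 0.819741/(4.81667 × 1.7545) = 4.81667 + 0.097001 = 4.91367 m along the plane.

y_p = 4.914 m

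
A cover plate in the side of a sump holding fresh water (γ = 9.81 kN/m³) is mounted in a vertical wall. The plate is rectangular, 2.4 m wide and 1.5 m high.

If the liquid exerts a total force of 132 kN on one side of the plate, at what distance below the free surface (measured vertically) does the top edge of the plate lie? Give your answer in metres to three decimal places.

γ = 9.81 kN/m³.
A = 2.4 × 1.5 = 3.6 m².
From F = γ·h_c·A, the centroid depth is h_c = 132/(9.81 × 3.6) = 3.73768 m.
The centroid lies 1.5/2 = 0.75 m below the top edge, so the top edge sits at h_top = 3.73768 − 0.75 = 2.98768 m below the surface.

d_top ≈ 2.988 m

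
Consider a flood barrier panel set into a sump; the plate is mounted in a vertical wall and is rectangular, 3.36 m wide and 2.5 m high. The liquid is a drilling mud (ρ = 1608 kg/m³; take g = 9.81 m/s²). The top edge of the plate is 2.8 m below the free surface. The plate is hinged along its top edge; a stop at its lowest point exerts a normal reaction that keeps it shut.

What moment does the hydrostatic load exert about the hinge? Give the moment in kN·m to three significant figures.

γ = ρg = 1608 × 9.81 / 1000 = 15.77448 kN/m³.
The centroid lies 2.5/2 = 1.25 m below the top edge, so the centroid depth is h_c = 2.8 + 1.25 = 4.05 m.
A = 3.36 × 2.5 = 8.4 m².
Resultant F = γ·h_c·A = 15.77448 × 4.05 × 8.4 = 536.648 kN.
I_c = b·h³/12 = 3.36 × 2.5³/12 = 4.375 m⁴.
Centre of pressure: y_p = y_c + I_c/(y_c·A) = 4.05 + 4.375/(4.05 × 8.4) = 4.05 + 0.128601 = 4.1786 m along the plane.
The resultant acts 1.25 + 0.128601 = 1.3786 m (along the plate) below the hinge at the top edge, so the moment about the hinge is M = F × 1.3786 = 536.648 × 1.3786 = 739.823 kN·m.

M ≈ 740 kN·m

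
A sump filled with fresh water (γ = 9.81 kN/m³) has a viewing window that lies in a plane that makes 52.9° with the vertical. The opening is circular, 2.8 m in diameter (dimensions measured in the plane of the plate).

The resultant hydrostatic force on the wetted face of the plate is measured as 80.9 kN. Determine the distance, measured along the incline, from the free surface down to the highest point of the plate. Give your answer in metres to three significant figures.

γ = 9.81 kN/m³.
A = π(1.4)² = 6.15752 m².
From F = γ·h_c·A, the centroid depth is h_c = 80.9/(9.81 × 6.15752) = 1.33929 m.
The plate makes 52.9° with the vertical, i.e. θ = 90° − 52.9° = 37.1° to the horizontal. Measuring y along the incline from the free-surface line, vertical depth h = y·sinθ with sinθ = 0.603208.
Along the incline, y_c = h_c/sinθ = 1.33929/0.603208 = 2.22028 m.
The centroid is at the centre, 1.4 m below the top of the plate, so the highest point sits at y_top = 2.22028 − 1.4 = 0.82028 m along the incline.

y_top ≈ 0.820 m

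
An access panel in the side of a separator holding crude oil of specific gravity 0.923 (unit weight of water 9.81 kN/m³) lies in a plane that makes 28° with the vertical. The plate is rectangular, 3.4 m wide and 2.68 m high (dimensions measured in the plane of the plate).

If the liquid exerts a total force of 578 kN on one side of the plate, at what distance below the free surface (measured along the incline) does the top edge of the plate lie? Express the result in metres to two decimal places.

y_top ≈ 6.59 m

γ = 0.923 × 9.81 = 9.05463 kN/m³.
A = 3.4 × 2.68 = 9.112 m².
From F = γ·h_c·A, the centroid depth is h_c = 578/(9.05463 × 9.112) = 7.00557 m.
The plate makes 28° with the vertical, i.e. θ = 90° − 28° = 62° to the horizontal. Measuring y along the incline from the free-surface line, vertical depth h = y·sinθ with sinθ = 0.882948.
Along the incline, y_c = h_c/sinθ = 7.00557/0.882948 = 7.9343 m.
The centroid lies 2.68/2 = 1.34 m below the top edge, so the top edge sits at y_top = 7.9343 − 1.34 = 6.5943 m along the incline.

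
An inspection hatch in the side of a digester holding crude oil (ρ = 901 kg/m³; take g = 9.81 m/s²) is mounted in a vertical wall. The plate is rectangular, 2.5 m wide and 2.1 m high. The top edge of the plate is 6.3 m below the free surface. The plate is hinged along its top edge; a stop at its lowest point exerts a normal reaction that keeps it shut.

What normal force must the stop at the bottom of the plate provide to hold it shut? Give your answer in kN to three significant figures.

γ = ρg = 901 × 9.81 / 1000 = 8.83881 kN/m³.
The centroid lies 2.1/2 = 1.05 m below the top edge, so the centroid depth is h_c = 6.3 + 1.05 = 7.35 m.
A = 2.5 × 2.1 = 5.25 m².
Resultant F = γ·h_c·A = 8.83881 × 7.35 × 5.25 = 341.068 kN.
I_c = b·h³/12 = 2.5 × 2.1³/12 = 1.92938 m⁴.
Centre of pressure: y_p = y_c + I_c/(y_c·A) = 7.35 + 1.92938/(7.35 × 5.25) = 7.35 + 0.0500001 = 7.4 m along the plane.
The resultant acts 1.05 + 0.0500001 = 1.1 m (along the plate) below the hinge at the top edge, so the moment about the hinge is M = F × 1.1 = 341.068 × 1.1 = 375.175 kN·m.
A normal force at the bottom, 2.1 m from the hinge, must supply this moment: P = 375.175/2.1 = 178.655 kN.

P ≈ 179 kN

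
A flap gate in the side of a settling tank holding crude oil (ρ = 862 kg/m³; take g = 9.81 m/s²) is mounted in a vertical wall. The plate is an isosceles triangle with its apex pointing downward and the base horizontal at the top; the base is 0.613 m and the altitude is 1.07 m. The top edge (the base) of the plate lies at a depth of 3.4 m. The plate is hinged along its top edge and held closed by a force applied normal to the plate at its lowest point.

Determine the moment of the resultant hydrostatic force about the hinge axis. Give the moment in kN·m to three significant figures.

M ≈ 3.89 kN·m

γ = ρg = 862 × 9.81 / 1000 = 8.45622 kN/m³.
With the apex down, the centroid sits h/3 = 1.07/3 = 0.356667 m below the base (the top edge), so the centroid depth is h_c = 3.4 + 0.356667 = 3.75667 m.
A = ½ × 0.613 × 1.07 = 0.327955 m².
Resultant F = γ·h_c·A = 8.45622 × 3.75667 × 0.327955 = 10.4182 kN.
I_c = b·h³/36 = 0.613 × 1.07³/36 = 0.0208598 m⁴.
Centre of pressure: y_p = y_c + I_c/(y_c·A) = 3.75667 + 0.0208598/(3.75667 × 0.327955) = 3.75667 + 0.0169314 = 3.7736 m along the plane.
The resultant acts 0.356667 + 0.0169314 = 0.373598 m (along the plate) below the hinge at the top edge, so the moment about the hinge is M = F × 0.373598 = 10.4182 × 0.373598 = 3.89222 kN·m.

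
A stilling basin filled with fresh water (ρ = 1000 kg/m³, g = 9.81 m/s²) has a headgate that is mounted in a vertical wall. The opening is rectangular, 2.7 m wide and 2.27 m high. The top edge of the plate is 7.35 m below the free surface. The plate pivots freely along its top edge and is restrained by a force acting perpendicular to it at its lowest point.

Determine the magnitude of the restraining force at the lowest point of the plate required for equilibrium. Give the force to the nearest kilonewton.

P ≈ 266 kN

γ = ρg = 1000 × 9.81 = 9810 N/m³ = 9.81 kN/m³.
The centroid lies 2.27/2 = 1.135 m below the top edge, so the centroid depth is h_c = 7.35 + 1.135 = 8.485 m.
A = 2.7 × 2.27 = 6.129 m².
Resultant F = γ·h_c·A = 9.81 × 8.485 × 6.129 = 510.165 kN.
I_c = b·h³/12 = 2.7 × 2.27³/12 = 2.63184 m⁴.
Centre of pressure: y_p = y_c + I_c/(y_c·A) = 8.485 + 2.63184/(8.485 × 6.129) = 8.485 + 0.0506079 = 8.53561 m along the plane.
The resultant acts 1.135 + 0.0506079 = 1.18561 m (along the plate) below the hinge at the top edge, so the moment about the hinge is M = F × 1.18561 = 510.165 × 1.18561 = 604.857 kN·m.
A normal force at the bottom, 2.27 m from the hinge, must supply this moment: P = 604.857/2.27 = 266.457 kN.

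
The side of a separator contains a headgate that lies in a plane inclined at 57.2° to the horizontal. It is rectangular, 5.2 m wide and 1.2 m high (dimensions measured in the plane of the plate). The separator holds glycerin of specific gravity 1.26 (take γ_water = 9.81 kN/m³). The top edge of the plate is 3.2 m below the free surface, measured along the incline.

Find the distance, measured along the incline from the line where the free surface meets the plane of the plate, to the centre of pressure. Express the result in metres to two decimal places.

γ = 1.26 × 9.81 = 12.3606 kN/m³.
Let θ = 57.2° be the plate's angle to the horizontal; measure y along the incline from where the plane meets the free surface. Vertical depth h = y·sinθ with sinθ = 0.840567.
The centroid lies 1.2/2 = 0.6 m below the top edge, so y_c = 3.2 + 0.6 = 3.8 m and h_c = 3.8 × 0.840567 = 3.19415 m.
A = 5.2 × 1.2 = 6.24 m².
Resultant F = γ·h_c·A = 12.3606 × 3.19415 × 6.24 = 246.365 kN.
I_c = b·h³/12 = 5.2 × 1.2³/12 = 0.7488 m⁴.
Centre of pressure: y_p = y_c + I_c/(y_c·A) = 3.8 + 0.7488/(3.8 × 6.24) = 3.8 + 0.0315789 = 3.83158 m along the plane.

y_p = 3.83 m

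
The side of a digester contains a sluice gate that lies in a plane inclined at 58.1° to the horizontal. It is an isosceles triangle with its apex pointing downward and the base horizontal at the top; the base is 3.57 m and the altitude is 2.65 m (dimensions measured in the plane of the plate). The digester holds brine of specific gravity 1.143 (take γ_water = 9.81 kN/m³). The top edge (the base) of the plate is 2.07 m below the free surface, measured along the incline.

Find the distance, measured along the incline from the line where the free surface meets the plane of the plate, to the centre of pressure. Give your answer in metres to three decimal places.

y_p = 3.085 m

γ = 1.143 × 9.81 = 11.21283 kN/m³.
Let θ = 58.1° be the plate's angle to the horizontal; measure y along the incline from where the plane meets the free surface. Vertical depth h = y·sinθ with sinθ = 0.848972.
With the apex down, the centroid sits h/3 = 2.65/3 = 0.883333 m below the base (the top edge), so y_c = 2.07 + 0.883333 = 2.95333 m and h_c = 2.95333 × 0.848972 = 2.50729 m.
A = ½ × 3.57 × 2.65 = 4.73025 m².
Resultant F = γ·h_c·A = 11.21283 × 2.50729 × 4.73025 = 132.985 kN.
I_c = b·h³/36 = 3.57 × 2.65³/36 = 1.84545 m⁴.
Centre of pressure: y_p = y_c + I_c/(y_c·A) = 2.95333 + 1.84545/(2.95333 × 4.73025) = 2.95333 + 0.132101 = 3.08543 m along the plane.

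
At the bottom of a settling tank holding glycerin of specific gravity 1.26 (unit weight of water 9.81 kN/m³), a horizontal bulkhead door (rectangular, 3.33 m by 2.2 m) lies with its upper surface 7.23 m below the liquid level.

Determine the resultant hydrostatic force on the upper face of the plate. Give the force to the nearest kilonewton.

γ = 1.26 × 9.81 = 12.3606 kN/m³.
The plate is horizontal, so pressure is uniform at p = γ·h = 12.3606 × 7.23 = 89.3671 kN/m².
A = 3.33 × 2.2 = 7.326 m².
F = p·A = 89.3671 × 7.326 = 654.703 kN.

F ≈ 655 kN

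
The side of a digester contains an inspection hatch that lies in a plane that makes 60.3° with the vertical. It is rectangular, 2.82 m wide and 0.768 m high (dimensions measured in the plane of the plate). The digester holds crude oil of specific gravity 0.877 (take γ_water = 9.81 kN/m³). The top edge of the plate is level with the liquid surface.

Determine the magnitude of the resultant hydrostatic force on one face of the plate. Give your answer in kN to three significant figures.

γ = 0.877 × 9.81 = 8.60337 kN/m³.
The plate makes 60.3° with the vertical, i.e. θ = 90° − 60.3° = 29.7° to the horizontal. Measuring y along the incline from the free-surface line, vertical depth h = y·sinθ with sinθ = 0.495459.
The centroid lies 0.768/2 = 0.384 m below the top edge, so y_c = 0.384 m and h_c = 0.384 × 0.495459 = 0.190256 m.
A = 2.82 × 0.768 = 2.16576 m².
Resultant F = γ·h_c·A = 8.60337 × 0.190256 × 2.16576 = 3.54501 kN.

F ≈ 3.55 kN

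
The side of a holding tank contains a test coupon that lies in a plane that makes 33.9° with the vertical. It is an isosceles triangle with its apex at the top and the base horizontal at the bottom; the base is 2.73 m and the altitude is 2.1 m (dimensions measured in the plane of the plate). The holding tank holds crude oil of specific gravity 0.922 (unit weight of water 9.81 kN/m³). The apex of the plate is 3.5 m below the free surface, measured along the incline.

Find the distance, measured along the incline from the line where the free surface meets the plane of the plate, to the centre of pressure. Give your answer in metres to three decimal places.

γ = 0.922 × 9.81 = 9.04482 kN/m³.
The plate makes 33.9° with the vertical, i.e. θ = 90° − 33.9° = 56.1° to the horizontal. Measuring y along the incline from the free-surface line, vertical depth h = y·sinθ with sinθ = 0.830012.
With the apex up, the centroid sits 2h/3 = 2 × 2.1/3 = 1.4 m below the apex, so y_c = 3.5 + 1.4 = 4.9 m and h_c = 4.9 × 0.830012 = 4.06706 m.
A = ½ × 2.73 × 2.1 = 2.8665 m².
Resultant F = γ·h_c·A = 9.04482 × 4.06706 × 2.8665 = 105.447 kN.
I_c = b·h³/36 = 2.73 × 2.1³/36 = 0.702292 m⁴.
Centre of pressure: y_p = y_c + I_c/(y_c·A) = 4.9 + 0.702292/(4.9 × 2.8665) = 4.9 + 0.05 = 4.95 m along the plane.

y_p = 4.950 m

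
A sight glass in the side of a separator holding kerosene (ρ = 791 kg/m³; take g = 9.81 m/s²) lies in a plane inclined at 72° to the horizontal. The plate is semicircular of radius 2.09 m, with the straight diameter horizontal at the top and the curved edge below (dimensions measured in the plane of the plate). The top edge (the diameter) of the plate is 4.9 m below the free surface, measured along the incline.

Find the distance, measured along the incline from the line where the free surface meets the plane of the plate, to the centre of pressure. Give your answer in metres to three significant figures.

γ = ρg = 791 × 9.81 / 1000 = 7.75971 kN/m³.
Let θ = 72° be the plate's angle to the horizontal; measure y along the incline from where the plane meets the free surface. Vertical depth h = y·sinθ with sinθ = 0.951057.
The centroid of a semicircle lies 4r/(3π) = 0.887024 m from the diameter, here below the top edge, so y_c = 4.9 + 0.887024 = 5.78702 m and h_c = 5.78702 × 0.951057 = 5.50379 m.
A = πr²/2 = π × 2.09²/2 = 6.8614 m².
Resultant F = γ·h_c·A = 7.75971 × 5.50379 × 6.8614 = 293.035 kN.
I_c = (π/8 − 8/(9π))·r⁴ = 0.109757 × 2.09⁴ = 2.0942 m⁴.
Centre of pressure: y_p = y_c + I_c/(y_c·A) = 5.78702 + 2.0942/(5.78702 × 6.8614) = 5.78702 + 0.0527413 = 5.83976 m along the plane.

y_p = 5.84 m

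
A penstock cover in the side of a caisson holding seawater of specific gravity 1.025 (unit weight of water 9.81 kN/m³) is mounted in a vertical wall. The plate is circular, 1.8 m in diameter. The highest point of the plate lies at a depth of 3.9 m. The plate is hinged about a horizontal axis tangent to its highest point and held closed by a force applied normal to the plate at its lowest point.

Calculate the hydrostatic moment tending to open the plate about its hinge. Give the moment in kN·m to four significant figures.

M ≈ 115.7 kN·m

γ = 1.025 × 9.81 = 10.05525 kN/m³.
The centroid is at the centre, 0.9 m below the top of the plate, so the centroid depth is h_c = 3.9 + 0.9 = 4.8 m.
A = π(0.9)² = 2.54469 m².
Resultant F = γ·h_c·A = 10.05525 × 4.8 × 2.54469 = 122.82 kN.
I_c = πr⁴/4 = π × 0.9⁴/4 = 0.5153 m⁴.
Centre of pressure: y_p = y_c + I_c/(y_c·A) = 4.8 + 0.5153/(4.8 × 2.54469) = 4.8 + 0.0421875 = 4.84219 m along the plane.
The resultant acts 0.9 + 0.0421875 = 0.942188 m (along the plate) below the hinge at the top edge, so the moment about the hinge is M = F × 0.942188 = 122.82 × 0.942188 = 115.72 kN·m.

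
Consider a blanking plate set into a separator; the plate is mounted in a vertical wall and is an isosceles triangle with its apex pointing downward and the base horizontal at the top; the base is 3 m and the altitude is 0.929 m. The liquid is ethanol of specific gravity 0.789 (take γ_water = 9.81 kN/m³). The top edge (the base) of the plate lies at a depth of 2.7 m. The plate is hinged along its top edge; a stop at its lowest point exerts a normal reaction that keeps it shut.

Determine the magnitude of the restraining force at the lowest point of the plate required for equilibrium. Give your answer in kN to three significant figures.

P ≈ 11.4 kN

γ = 0.789 × 9.81 = 7.74009 kN/m³.
With the apex down, the centroid sits h/3 = 0.929/3 = 0.309667 m below the base (the top edge), so the centroid depth is h_c = 2.7 + 0.309667 = 3.00967 m.
A = ½ × 3 × 0.929 = 1.3935 m².
Resultant F = γ·h_c·A = 7.74009 × 3.00967 × 1.3935 = 32.4617 kN.
I_c = b·h³/36 = 3 × 0.929³/36 = 0.0668138 m⁴.
Centre of pressure: y_p = y_c + I_c/(y_c·A) = 3.00967 + 0.0668138/(3.00967 × 1.3935) = 3.00967 + 0.0159309 = 3.0256 m along the plane.
The resultant acts 0.309667 + 0.0159309 = 0.325598 m (along the plate) below the hinge at the top edge, so the moment about the hinge is M = F × 0.325598 = 32.4617 × 0.325598 = 10.5695 kN·m.
A normal force at the bottom, 0.929 m from the hinge, must supply this moment: P = 10.5695/0.929 = 11.3773 kN.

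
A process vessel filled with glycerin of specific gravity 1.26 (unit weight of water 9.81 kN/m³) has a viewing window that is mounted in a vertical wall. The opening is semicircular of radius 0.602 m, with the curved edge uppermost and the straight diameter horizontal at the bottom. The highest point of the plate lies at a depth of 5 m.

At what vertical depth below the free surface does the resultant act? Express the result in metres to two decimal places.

γ = 1.26 × 9.81 = 12.3606 kN/m³.
The centroid lies 4r/(3π) = 0.255497 m above the diameter, so r − 4r/(3π) = 0.602 − 0.255497 = 0.346503 m below the topmost point, so the centroid depth is h_c = 5 + 0.346503 = 5.3465 m.
A = πr²/2 = π × 0.602²/2 = 0.569263 m².
Resultant F = γ·h_c·A = 12.3606 × 5.3465 × 0.569263 = 37.6203 kN.
I_c = (π/8 − 8/(9π))·r⁴ = 0.109757 × 0.602⁴ = 0.0144151 m⁴.
Centre of pressure: y_p = y_c + I_c/(y_c·A) = 5.3465 + 0.0144151/(5.3465 × 0.569263) = 5.3465 + 0.00473626 = 5.35124 m along the plane.

h_p = 5.35 m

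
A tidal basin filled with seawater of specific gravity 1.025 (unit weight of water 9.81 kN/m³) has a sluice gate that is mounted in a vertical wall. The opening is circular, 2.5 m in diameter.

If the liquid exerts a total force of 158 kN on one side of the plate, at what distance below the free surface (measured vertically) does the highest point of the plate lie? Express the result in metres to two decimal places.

γ = 1.025 × 9.81 = 10.05525 kN/m³.
A = π(1.25)² = 4.90874 m².
From F = γ·h_c·A, the centroid depth is h_c = 158/(10.05525 × 4.90874) = 3.20106 m.
The centroid is at the centre, 1.25 m below the top of the plate, so the highest point sits at h_top = 3.20106 − 1.25 = 1.95106 m below the surface.

d_top ≈ 1.95 m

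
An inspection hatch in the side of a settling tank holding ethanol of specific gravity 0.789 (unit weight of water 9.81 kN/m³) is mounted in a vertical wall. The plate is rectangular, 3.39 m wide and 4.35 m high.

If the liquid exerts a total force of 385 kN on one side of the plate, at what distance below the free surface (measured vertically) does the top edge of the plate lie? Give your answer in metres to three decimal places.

γ = 0.789 × 9.81 = 7.74009 kN/m³.
A = 3.39 × 4.35 = 14.7465 m².
From F = γ·h_c·A, the centroid depth is h_c = 385/(7.74009 × 14.7465) = 3.37307 m.
The centroid lies 4.35/2 = 2.175 m below the top edge, so the top edge sits at h_top = 3.37307 − 2.175 = 1.19807 m below the surface.

d_top ≈ 1.198 m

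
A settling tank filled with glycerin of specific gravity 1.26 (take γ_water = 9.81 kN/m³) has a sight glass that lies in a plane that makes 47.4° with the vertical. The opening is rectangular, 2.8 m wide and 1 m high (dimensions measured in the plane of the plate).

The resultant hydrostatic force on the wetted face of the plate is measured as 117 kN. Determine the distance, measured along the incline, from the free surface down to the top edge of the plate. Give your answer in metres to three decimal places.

γ = 1.26 × 9.81 = 12.3606 kN/m³.
A = 2.8 × 1 = 2.8 m².
From F = γ·h_c·A, the centroid depth is h_c = 117/(12.3606 × 2.8) = 3.38056 m.
The plate makes 47.4° with the vertical, i.e. θ = 90° − 47.4° = 42.6° to the horizontal. Measuring y along the incline from the free-surface line, vertical depth h = y·sinθ with sinθ = 0.676876.
Along the incline, y_c = h_c/sinθ = 3.38056/0.676876 = 4.99436 m.
The centroid lies 1/2 = 0.5 m below the top edge, so the top edge sits at y_top = 4.99436 − 0.5 = 4.49436 m along the incline.

y_top ≈ 4.494 m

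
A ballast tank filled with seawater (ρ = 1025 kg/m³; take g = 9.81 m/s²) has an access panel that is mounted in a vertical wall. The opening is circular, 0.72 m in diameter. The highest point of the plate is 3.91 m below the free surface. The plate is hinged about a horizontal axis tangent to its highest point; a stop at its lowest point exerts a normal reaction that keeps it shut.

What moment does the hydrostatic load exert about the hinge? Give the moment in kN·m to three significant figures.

γ = ρg = 1025 × 9.81 / 1000 = 10.05525 kN/m³.
The centroid is at the centre, 0.36 m below the top of the plate, so the centroid depth is h_c = 3.91 + 0.36 = 4.27 m.
A = π(0.36)² = 0.40715 m².
Resultant F = γ·h_c·A = 10.05525 × 4.27 × 0.40715 = 17.4814 kN.
I_c = πr⁴/4 = π × 0.36⁴/4 = 0.0131917 m⁴.
Centre of pressure: y_p = y_c + I_c/(y_c·A) = 4.27 + 0.0131917/(4.27 × 0.40715) = 4.27 + 0.00758785 = 4.27759 m along the plane.
The resultant acts 0.36 + 0.00758785 = 0.367588 m (along the plate) below the hinge at the top edge, so the moment about the hinge is M = F × 0.367588 = 17.4814 × 0.367588 = 6.42595 kN·m.

M ≈ 6.43 kN·m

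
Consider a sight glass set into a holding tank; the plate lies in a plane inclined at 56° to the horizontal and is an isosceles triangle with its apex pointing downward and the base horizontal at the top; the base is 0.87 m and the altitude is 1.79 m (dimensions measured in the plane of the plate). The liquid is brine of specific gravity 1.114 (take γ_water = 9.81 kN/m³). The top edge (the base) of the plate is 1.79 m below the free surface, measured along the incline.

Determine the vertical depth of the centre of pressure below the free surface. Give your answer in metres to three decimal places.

γ = 1.114 × 9.81 = 10.92834 kN/m³.
Let θ = 56° be the plate's angle to the horizontal; measure y along the incline from where the plane meets the free surface. Vertical depth h = y·sinθ with sinθ = 0.829038.
With the apex down, the centroid sits h/3 = 1.79/3 = 0.596667 m below the base (the top edge), so y_c = 1.79 + 0.596667 = 2.38667 m and h_c = 2.38667 × 0.829038 = 1.97864 m.
A = ½ × 0.87 × 1.79 = 0.77865 m².
Resultant F = γ·h_c·A = 10.92834 × 1.97864 × 0.77865 = 16.8369 kN.
I_c = b·h³/36 = 0.87 × 1.79³/36 = 0.138604 m⁴.
Centre of pressure: y_p = y_c + I_c/(y_c·A) = 2.38667 + 0.138604/(2.38667 × 0.77865) = 2.38667 + 0.0745832 = 2.46125 m along the plane.
Vertically, h_p = y_p·sinθ = 2.46125 × 0.829038 = 2.04047 m.

h_p = 2.040 m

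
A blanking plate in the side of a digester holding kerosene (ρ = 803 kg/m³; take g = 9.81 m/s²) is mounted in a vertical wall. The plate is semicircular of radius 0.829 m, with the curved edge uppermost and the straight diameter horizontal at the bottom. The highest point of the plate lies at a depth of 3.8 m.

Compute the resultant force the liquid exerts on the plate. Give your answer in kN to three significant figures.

F ≈ 36.4 kN

γ = ρg = 803 × 9.81 / 1000 = 7.87743 kN/m³.
The centroid lies 4r/(3π) = 0.351839 m above the diameter, so r − 4r/(3π) = 0.829 − 0.351839 = 0.477161 m below the topmost point, so the centroid depth is h_c = 3.8 + 0.477161 = 4.27716 m.
A = πr²/2 = π × 0.829²/2 = 1.07952 m².
Resultant F = γ·h_c·A = 7.87743 × 4.27716 × 1.07952 = 36.3723 kN.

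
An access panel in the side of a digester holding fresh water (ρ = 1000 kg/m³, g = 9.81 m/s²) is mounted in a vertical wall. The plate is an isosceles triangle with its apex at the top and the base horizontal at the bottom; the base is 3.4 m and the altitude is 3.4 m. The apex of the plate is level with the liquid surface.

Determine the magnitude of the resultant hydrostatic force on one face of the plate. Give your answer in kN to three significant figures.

F ≈ 129 kN

γ = ρg = 1000 × 9.81 = 9810 N/m³ = 9.81 kN/m³.
With the apex up, the centroid sits 2h/3 = 2 × 3.4/3 = 2.26667 m below the apex, so the centroid depth is h_c = 2.26667 m.
A = ½ × 3.4 × 3.4 = 5.78 m².
Resultant F = γ·h_c·A = 9.81 × 2.26667 × 5.78 = 128.524 kN.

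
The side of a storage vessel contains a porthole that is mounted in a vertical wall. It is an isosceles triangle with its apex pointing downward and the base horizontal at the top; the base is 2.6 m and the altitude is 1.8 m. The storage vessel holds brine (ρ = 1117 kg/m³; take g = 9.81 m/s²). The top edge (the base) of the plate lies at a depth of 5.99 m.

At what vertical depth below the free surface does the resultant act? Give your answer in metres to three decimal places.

γ = ρg = 1117 × 9.81 / 1000 = 10.95777 kN/m³.
With the apex down, the centroid sits h/3 = 1.8/3 = 0.6 m below the base (the top edge), so the centroid depth is h_c = 5.99 + 0.6 = 6.59 m.
A = ½ × 2.6 × 1.8 = 2.34 m².
Resultant F = γ·h_c·A = 10.95777 × 6.59 × 2.34 = 168.975 kN.
I_c = b·h³/36 = 2.6 × 1.8³/36 = 0.4212 m⁴.
Centre of pressure: y_p = y_c + I_c/(y_c·A) = 6.59 + 0.4212/(6.59 × 2.34) = 6.59 + 0.0273141 = 6.61731 m along the plane.

h_p = 6.617 m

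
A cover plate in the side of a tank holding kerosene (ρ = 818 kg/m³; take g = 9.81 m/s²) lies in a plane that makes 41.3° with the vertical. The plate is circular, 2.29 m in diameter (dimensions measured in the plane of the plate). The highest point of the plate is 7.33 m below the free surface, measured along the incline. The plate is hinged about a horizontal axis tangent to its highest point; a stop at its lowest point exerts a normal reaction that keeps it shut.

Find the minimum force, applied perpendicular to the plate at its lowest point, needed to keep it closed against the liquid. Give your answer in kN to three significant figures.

γ = ρg = 818 × 9.81 / 1000 = 8.02458 kN/m³.
The plate makes 41.3° with the vertical, i.e. θ = 90° − 41.3° = 48.7° to the horizontal. Measuring y along the incline from the free-surface line, vertical depth h = y·sinθ with sinθ = 0.751264.
The centroid is at the centre, 1.145 m below the top of the plate, so y_c = 7.33 + 1.145 = 8.475 m and h_c = 8.475 × 0.751264 = 6.36696 m.
A = π(1.145)² = 4.11871 m².
Resultant F = γ·h_c·A = 8.02458 × 6.36696 × 4.11871 = 210.434 kN.
I_c = πr⁴/4 = π × 1.145⁴/4 = 1.34993 m⁴.
Centre of pressure: y_p = y_c + I_c/(y_c·A) = 8.475 + 1.34993/(8.475 × 4.11871) = 8.475 + 0.0386732 = 8.51367 m along the plane.
The resultant acts 1.145 + 0.0386732 = 1.18367 m (along the plate) below the hinge at the top edge, so the moment about the hinge is M = F × 1.18367 = 210.434 × 1.18367 = 249.084 kN·m.
A normal force at the bottom, 2.29 m from the hinge, must supply this moment: P = 249.084/2.29 = 108.77 kN.

P ≈ 109 kN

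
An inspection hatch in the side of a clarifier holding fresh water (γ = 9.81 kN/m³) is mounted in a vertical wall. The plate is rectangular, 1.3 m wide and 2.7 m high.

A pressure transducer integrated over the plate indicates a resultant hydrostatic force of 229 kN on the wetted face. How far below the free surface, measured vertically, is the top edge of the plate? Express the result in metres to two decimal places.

d_top ≈ 5.30 m

γ = 9.81 kN/m³.
A = 1.3 × 2.7 = 3.51 m².
From F = γ·h_c·A, the centroid depth is h_c = 229/(9.81 × 3.51) = 6.65058 m.
The centroid lies 2.7/2 = 1.35 m below the top edge, so the top edge sits at h_top = 6.65058 − 1.35 = 5.30058 m below the surface.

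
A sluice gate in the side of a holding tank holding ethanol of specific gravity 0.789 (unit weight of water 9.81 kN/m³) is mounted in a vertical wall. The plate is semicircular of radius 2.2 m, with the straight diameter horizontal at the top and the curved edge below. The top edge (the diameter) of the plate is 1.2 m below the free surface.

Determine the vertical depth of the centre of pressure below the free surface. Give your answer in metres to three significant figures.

γ = 0.789 × 9.81 = 7.74009 kN/m³.
The centroid of a semicircle lies 4r/(3π) = 0.933709 m from the diameter, here below the top edge, so the centroid depth is h_c = 1.2 + 0.933709 = 2.13371 m.
A = πr²/2 = π × 2.2²/2 = 7.60265 m².
Resultant F = γ·h_c·A = 7.74009 × 2.13371 × 7.60265 = 125.559 kN.
I_c = (π/8 − 8/(9π))·r⁴ = 0.109757 × 2.2⁴ = 2.57112 m⁴.
Centre of pressure: y_p = y_c + I_c/(y_c·A) = 2.13371 + 2.57112/(2.13371 × 7.60265) = 2.13371 + 0.158497 = 2.29221 m along the plane.

h_p = 2.29 m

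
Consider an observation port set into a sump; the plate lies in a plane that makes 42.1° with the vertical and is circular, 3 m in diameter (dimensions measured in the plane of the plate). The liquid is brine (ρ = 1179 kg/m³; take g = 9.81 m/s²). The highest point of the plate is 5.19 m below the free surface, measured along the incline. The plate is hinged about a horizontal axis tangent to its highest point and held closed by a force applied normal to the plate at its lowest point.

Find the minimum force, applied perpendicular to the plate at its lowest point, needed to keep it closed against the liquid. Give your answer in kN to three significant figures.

P ≈ 214 kN

γ = ρg = 1179 × 9.81 / 1000 = 11.56599 kN/m³.
The plate makes 42.1° with the vertical, i.e. θ = 90° − 42.1° = 47.9° to the horizontal. Measuring y along the incline from the free-surface line, vertical depth h = y·sinθ with sinθ = 0.741976.
The centroid is at the centre, 1.5 m below the top of the plate, so y_c = 5.19 + 1.5 = 6.69 m and h_c = 6.69 × 0.741976 = 4.96382 m.
A = π(1.5)² = 7.06858 m².
Resultant F = γ·h_c·A = 11.56599 × 4.96382 × 7.06858 = 405.818 kN.
I_c = πr⁴/4 = π × 1.5⁴/4 = 3.97608 m⁴.
Centre of pressure: y_p = y_c + I_c/(y_c·A) = 6.69 + 3.97608/(6.69 × 7.06858) = 6.69 + 0.0840808 = 6.77408 m along the plane.
The resultant acts 1.5 + 0.0840808 = 1.58408 m (along the plate) below the hinge at the top edge, so the moment about the hinge is M = F × 1.58408 = 405.818 × 1.58408 = 642.848 kN·m.
A normal force at the bottom, 3 m from the hinge, must supply this moment: P = 642.848/3 = 214.283 kN.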